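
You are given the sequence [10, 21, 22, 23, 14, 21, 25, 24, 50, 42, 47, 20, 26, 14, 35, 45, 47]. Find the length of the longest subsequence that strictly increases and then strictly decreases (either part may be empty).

inc[i] = longest strictly increasing subsequence ending at i; dec[i] = longest strictly decreasing subsequence starting at i:
i:      1  2  3  4  5  6  7  8  9 10 11 12 13 14 15 16 17
a[i]:  10 21 22 23 14 21 25 24 50 42 47 20 26 14 35 45 47
inc:    1  2  3  4  2  3  5  5  6  6  7  3  6  2  7  8  9
dec:    1  3  4  4  1  3  4  3  4  3  3  2  2  1  1  1  1
Best peak at i=9 (value 50): inc=6, dec=4, length 6+4−1 = 9.

9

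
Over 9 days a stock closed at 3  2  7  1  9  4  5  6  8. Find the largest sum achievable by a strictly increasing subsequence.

26

Let S[i] be the best sum of a strictly increasing subsequence ending at i:
i:      1  2  3  4  5  6  7  8  9
a[i]:   3  2  7  1  9  4  5  6  8
S:      3  2 10  1 19  7 12 18 26
Maximum is 26 (e.g. 3 + 4 + 5 + 6 + 8).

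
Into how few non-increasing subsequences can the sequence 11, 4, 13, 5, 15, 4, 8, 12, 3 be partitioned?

4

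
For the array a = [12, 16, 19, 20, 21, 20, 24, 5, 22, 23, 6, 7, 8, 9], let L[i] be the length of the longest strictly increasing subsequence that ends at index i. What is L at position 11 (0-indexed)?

3

dp[i] = 1 + max{dp[j] : j<i, a[j]<a[i]} (or 1 if no such j):
i:      0  1  2  3  4  5  6  7  8  9 10 11 12 13
a[i]:  12 16 19 20 21 20 24  5 22 23  6  7  8  9
dp:     1  2  3  4  5  4  6  1  6  7  2  3  4  5
At index 11 the value is 3.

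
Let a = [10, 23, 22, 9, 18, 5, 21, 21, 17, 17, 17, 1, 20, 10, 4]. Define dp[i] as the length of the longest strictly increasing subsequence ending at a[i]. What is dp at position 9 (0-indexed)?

dp[i] = 1 + max{dp[j] : j<i, a[j]<a[i]} (or 1 if no such j):
i:      0  1  2  3  4  5  6  7  8  9 10 11 12 13 14
a[i]:  10 23 22  9 18  5 21 21 17 17 17  1 20 10  4
dp:     1  2  2  1  2  1  3  3  2  2  2  1  3  2  2
At index 9 the value is 2.

2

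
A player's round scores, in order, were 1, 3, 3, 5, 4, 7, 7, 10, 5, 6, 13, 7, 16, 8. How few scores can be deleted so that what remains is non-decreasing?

Fewest deletions = n − (longest non-decreasing subsequence).
Patience tails:
1 → extends → [1]
3 → extends → [1, 3]
3 → extends → [1, 3, 3]
5 → extends → [1, 3, 3, 5]
4 → replaces 5 → [1, 3, 3, 4]
7 → extends → [1, 3, 3, 4, 7]
7 → extends → [1, 3, 3, 4, 7, 7]
10 → extends → [1, 3, 3, 4, 7, 7, 10]
5 → replaces 7 → [1, 3, 3, 4, 5, 7, 10]
6 → replaces 7 → [1, 3, 3, 4, 5, 6, 10]
13 → extends → [1, 3, 3, 4, 5, 6, 10, 13]
7 → replaces 10 → [1, 3, 3, 4, 5, 6, 7, 13]
16 → extends → [1, 3, 3, 4, 5, 6, 7, 13, 16]
8 → replaces 13 → [1, 3, 3, 4, 5, 6, 7, 8, 16]
Longest non-decreasing subsequence has length 9, so deletions = 14 − 9 = 5.

5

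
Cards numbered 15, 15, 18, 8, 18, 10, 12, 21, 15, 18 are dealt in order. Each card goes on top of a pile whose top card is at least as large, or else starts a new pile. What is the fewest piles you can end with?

Place each on the leftmost legal pile:
15 → new pile 1 (tops now [15])
15 → pile 1 (tops now [15])
18 → new pile 2 (tops now [15, 18])
8 → pile 1 (tops now [8, 18])
18 → pile 2 (tops now [8, 18])
10 → pile 2 (tops now [8, 10])
12 → new pile 3 (tops now [8, 10, 12])
21 → new pile 4 (tops now [8, 10, 12, 21])
15 → pile 4 (tops now [8, 10, 12, 15])
18 → new pile 5 (tops now [8, 10, 12, 15, 18])
Five piles.

5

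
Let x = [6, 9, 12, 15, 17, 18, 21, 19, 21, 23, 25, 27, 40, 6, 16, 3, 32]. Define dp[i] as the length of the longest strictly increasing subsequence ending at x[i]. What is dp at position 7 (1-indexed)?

7

dp[i] = 1 + max{dp[j] : j<i, x[j]<x[i]} (or 1 if no such j):
i:      1  2  3  4  5  6  7  8  9 10 11 12 13 14 15 16 17
x[i]:   6  9 12 15 17 18 21 19 21 23 25 27 40  6 16  3 32
dp:     1  2  3  4  5  6  7  7  8  9 10 11 12  1  5  1 12
At index 7 the value is 7.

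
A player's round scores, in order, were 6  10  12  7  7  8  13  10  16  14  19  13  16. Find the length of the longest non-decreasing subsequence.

7

Track the smallest tail for each achievable length (allowing ties):
6 → extends → [6]
10 → extends → [6, 10]
12 → extends → [6, 10, 12]
7 → replaces 10 → [6, 7, 12]
7 → replaces 12 → [6, 7, 7]
8 → extends → [6, 7, 7, 8]
13 → extends → [6, 7, 7, 8, 13]
10 → replaces 13 → [6, 7, 7, 8, 10]
16 → extends → [6, 7, 7, 8, 10, 16]
14 → replaces 16 → [6, 7, 7, 8, 10, 14]
19 → extends → [6, 7, 7, 8, 10, 14, 19]
13 → replaces 14 → [6, 7, 7, 8, 10, 13, 19]
16 → replaces 19 → [6, 7, 7, 8, 10, 13, 16]
Seven tails, so the longest non-decreasing subsequence has length 7 (e.g. 6, 7, 7, 8, 13, 16, 19).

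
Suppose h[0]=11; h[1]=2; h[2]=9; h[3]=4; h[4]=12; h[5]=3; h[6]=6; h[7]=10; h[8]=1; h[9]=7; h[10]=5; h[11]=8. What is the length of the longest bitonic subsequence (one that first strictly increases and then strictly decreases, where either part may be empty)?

6

inc[i] = longest strictly increasing subsequence ending at i; dec[i] = longest strictly decreasing subsequence starting at i:
i:      0  1  2  3  4  5  6  7  8  9 10 11
h[i]:  11  2  9  4 12  3  6 10  1  7  5  8
inc:    1  1  2  2  3  2  3  4  1  4  3  5
dec:    5  2  4  3  4  2  2  3  1  2  1  1
Best peak at i=4 (value 12): inc=3, dec=4, length 3+4−1 = 6.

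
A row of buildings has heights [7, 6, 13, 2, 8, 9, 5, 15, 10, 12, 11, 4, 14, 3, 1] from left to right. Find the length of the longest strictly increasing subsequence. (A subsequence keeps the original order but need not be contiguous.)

Track the smallest tail for each achievable length (strict):
7 → extends → [7]
6 → replaces 7 → [6]
13 → extends → [6, 13]
2 → replaces 6 → [2, 13]
8 → replaces 13 → [2, 8]
9 → extends → [2, 8, 9]
5 → replaces 8 → [2, 5, 9]
15 → extends → [2, 5, 9, 15]
10 → replaces 15 → [2, 5, 9, 10]
12 → extends → [2, 5, 9, 10, 12]
11 → replaces 12 → [2, 5, 9, 10, 11]
4 → replaces 5 → [2, 4, 9, 10, 11]
14 → extends → [2, 4, 9, 10, 11, 14]
3 → replaces 4 → [2, 3, 9, 10, 11, 14]
1 → replaces 2 → [1, 3, 9, 10, 11, 14]
Six tails, so the longest strictly increasing subsequence has length 6 (e.g. 7, 8, 9, 10, 12, 14).

6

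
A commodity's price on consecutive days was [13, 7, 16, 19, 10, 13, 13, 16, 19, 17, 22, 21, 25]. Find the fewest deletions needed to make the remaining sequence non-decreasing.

5

Fewest deletions = n − (longest non-decreasing subsequence).
Patience tails:
13 → extends → [13]
7 → replaces 13 → [7]
16 → extends → [7, 16]
19 → extends → [7, 16, 19]
10 → replaces 16 → [7, 10, 19]
13 → replaces 19 → [7, 10, 13]
13 → extends → [7, 10, 13, 13]
16 → extends → [7, 10, 13, 13, 16]
19 → extends → [7, 10, 13, 13, 16, 19]
17 → replaces 19 → [7, 10, 13, 13, 16, 17]
22 → extends → [7, 10, 13, 13, 16, 17, 22]
21 → replaces 22 → [7, 10, 13, 13, 16, 17, 21]
25 → extends → [7, 10, 13, 13, 16, 17, 21, 25]
Longest non-decreasing subsequence has length 8, so deletions = 13 − 8 = 5.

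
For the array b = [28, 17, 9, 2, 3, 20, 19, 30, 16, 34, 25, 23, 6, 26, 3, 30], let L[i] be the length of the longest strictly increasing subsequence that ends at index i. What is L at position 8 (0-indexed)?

3

dp[i] = 1 + max{dp[j] : j<i, b[j]<b[i]} (or 1 if no such j):
i:      0  1  2  3  4  5  6  7  8  9 10 11 12 13 14 15
b[i]:  28 17  9  2  3 20 19 30 16 34 25 23  6 26  3 30
dp:     1  1  1  1  2  3  3  4  3  5  4  4  3  5  2  6
At index 8 the value is 3.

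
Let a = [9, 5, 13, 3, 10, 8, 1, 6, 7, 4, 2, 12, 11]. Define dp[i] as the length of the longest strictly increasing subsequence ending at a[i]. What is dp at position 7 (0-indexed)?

dp[i] = 1 + max{dp[j] : j<i, a[j]<a[i]} (or 1 if no such j):
i:      0  1  2  3  4  5  6  7  8  9 10 11 12
a[i]:   9  5 13  3 10  8  1  6  7  4  2 12 11
dp:     1  1  2  1  2  2  1  2  3  2  2  4  4
At index 7 the value is 2.

2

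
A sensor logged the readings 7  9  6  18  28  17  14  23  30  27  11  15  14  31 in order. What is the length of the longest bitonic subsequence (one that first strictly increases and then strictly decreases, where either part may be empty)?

inc[i] = longest strictly increasing subsequence ending at i; dec[i] = longest strictly decreasing subsequence starting at i:
i:      1  2  3  4  5  6  7  8  9 10 11 12 13 14
a[i]:   7  9  6 18 28 17 14 23 30 27 11 15 14 31
inc:    1  2  1  3  4  3  3  4  5  5  3  4  4  6
dec:    2  2  1  4  4  3  2  3  4  3  1  2  1  1
Best peak at i=9 (value 30): inc=5, dec=4, length 5+4−1 = 8.

8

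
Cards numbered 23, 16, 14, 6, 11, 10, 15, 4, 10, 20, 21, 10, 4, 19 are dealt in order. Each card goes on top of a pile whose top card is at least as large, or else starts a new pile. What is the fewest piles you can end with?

5

Place each on the leftmost legal pile:
23 → new pile 1 (tops now [23])
16 → pile 1 (tops now [16])
14 → pile 1 (tops now [14])
6 → pile 1 (tops now [6])
11 → new pile 2 (tops now [6, 11])
10 → pile 2 (tops now [6, 10])
15 → new pile 3 (tops now [6, 10, 15])
4 → pile 1 (tops now [4, 10, 15])
10 → pile 2 (tops now [4, 10, 15])
20 → new pile 4 (tops now [4, 10, 15, 20])
21 → new pile 5 (tops now [4, 10, 15, 20, 21])
10 → pile 2 (tops now [4, 10, 15, 20, 21])
4 → pile 1 (tops now [4, 10, 15, 20, 21])
19 → pile 4 (tops now [4, 10, 15, 19, 21])
Five piles.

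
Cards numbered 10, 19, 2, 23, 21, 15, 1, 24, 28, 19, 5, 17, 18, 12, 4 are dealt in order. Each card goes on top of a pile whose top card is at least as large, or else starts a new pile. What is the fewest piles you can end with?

Place each on the leftmost legal pile:
10 → new pile 1 (tops now [10])
19 → new pile 2 (tops now [10, 19])
2 → pile 1 (tops now [2, 19])
23 → new pile 3 (tops now [2, 19, 23])
21 → pile 3 (tops now [2, 19, 21])
15 → pile 2 (tops now [2, 15, 21])
1 → pile 1 (tops now [1, 15, 21])
24 → new pile 4 (tops now [1, 15, 21, 24])
28 → new pile 5 (tops now [1, 15, 21, 24, 28])
19 → pile 3 (tops now [1, 15, 19, 24, 28])
5 → pile 2 (tops now [1, 5, 19, 24, 28])
17 → pile 3 (tops now [1, 5, 17, 24, 28])
18 → pile 4 (tops now [1, 5, 17, 18, 28])
12 → pile 3 (tops now [1, 5, 12, 18, 28])
4 → pile 2 (tops now [1, 4, 12, 18, 28])
Five piles.

5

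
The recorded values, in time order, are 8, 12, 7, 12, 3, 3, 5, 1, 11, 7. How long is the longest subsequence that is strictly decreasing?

4

Let dp[i] be the longest strictly decreasing subsequence ending at i:
i:      1  2  3  4  5  6  7  8  9 10
a[i]:   8 12  7 12  3  3  5  1 11  7
dp:     1  1  2  1  3  3  3  4  2  3
Maximum is 4.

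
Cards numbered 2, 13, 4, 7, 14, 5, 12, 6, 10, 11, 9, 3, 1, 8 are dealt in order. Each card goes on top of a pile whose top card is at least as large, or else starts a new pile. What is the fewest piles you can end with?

6

Place each on the leftmost legal pile:
2 → new pile 1 (tops now [2])
13 → new pile 2 (tops now [2, 13])
4 → pile 2 (tops now [2, 4])
7 → new pile 3 (tops now [2, 4, 7])
14 → new pile 4 (tops now [2, 4, 7, 14])
5 → pile 3 (tops now [2, 4, 5, 14])
12 → pile 4 (tops now [2, 4, 5, 12])
6 → pile 4 (tops now [2, 4, 5, 6])
10 → new pile 5 (tops now [2, 4, 5, 6, 10])
11 → new pile 6 (tops now [2, 4, 5, 6, 10, 11])
9 → pile 5 (tops now [2, 4, 5, 6, 9, 11])
3 → pile 2 (tops now [2, 3, 5, 6, 9, 11])
1 → pile 1 (tops now [1, 3, 5, 6, 9, 11])
8 → pile 5 (tops now [1, 3, 5, 6, 8, 11])
Six piles.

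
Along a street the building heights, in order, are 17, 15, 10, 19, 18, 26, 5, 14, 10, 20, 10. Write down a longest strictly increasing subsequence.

Patience tails give the LIS length; then backtrack through the dp parents:
17 → extends → [17]
15 → replaces 17 → [15]
10 → replaces 15 → [10]
19 → extends → [10, 19]
18 → replaces 19 → [10, 18]
26 → extends → [10, 18, 26]
5 → replaces 10 → [5, 18, 26]
14 → replaces 18 → [5, 14, 26]
10 → replaces 14 → [5, 10, 26]
20 → replaces 26 → [5, 10, 20]
10 → already a tail → [5, 10, 20]
Length 3; one witness is 17, 19, 26.

17, 19, 26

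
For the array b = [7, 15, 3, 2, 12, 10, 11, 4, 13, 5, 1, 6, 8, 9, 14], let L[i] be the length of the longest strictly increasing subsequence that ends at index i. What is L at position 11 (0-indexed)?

dp[i] = 1 + max{dp[j] : j<i, b[j]<b[i]} (or 1 if no such j):
i:      0  1  2  3  4  5  6  7  8  9 10 11 12 13 14
b[i]:   7 15  3  2 12 10 11  4 13  5  1  6  8  9 14
dp:     1  2  1  1  2  2  3  2  4  3  1  4  5  6  7
At index 11 the value is 4.

4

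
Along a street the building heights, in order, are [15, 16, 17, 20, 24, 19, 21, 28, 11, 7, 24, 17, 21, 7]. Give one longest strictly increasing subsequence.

Patience tails give the LIS length; then backtrack through the dp parents:
15 → extends → [15]
16 → extends → [15, 16]
17 → extends → [15, 16, 17]
20 → extends → [15, 16, 17, 20]
24 → extends → [15, 16, 17, 20, 24]
19 → replaces 20 → [15, 16, 17, 19, 24]
21 → replaces 24 → [15, 16, 17, 19, 21]
28 → extends → [15, 16, 17, 19, 21, 28]
11 → replaces 15 → [11, 16, 17, 19, 21, 28]
7 → replaces 11 → [7, 16, 17, 19, 21, 28]
24 → replaces 28 → [7, 16, 17, 19, 21, 24]
17 → already a tail → [7, 16, 17, 19, 21, 24]
21 → already a tail → [7, 16, 17, 19, 21, 24]
7 → already a tail → [7, 16, 17, 19, 21, 24]
Length 6; one witness is 15, 16, 17, 20, 24, 28.

15, 16, 17, 20, 24, 28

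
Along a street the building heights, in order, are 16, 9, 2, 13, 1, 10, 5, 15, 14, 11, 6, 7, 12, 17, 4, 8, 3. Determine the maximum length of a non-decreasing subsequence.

Let dp[i] be the length of the longest such subsequence ending at index i:
i:      1  2  3  4  5  6  7  8  9 10 11 12 13 14 15 16 17
a[i]:  16  9  2 13  1 10  5 15 14 11  6  7 12 17  4  8  3
dp:     1  1  1  2  1  2  2  3  3  3  3  4  5  6  2  5  2
Maximum dp value is 6.

6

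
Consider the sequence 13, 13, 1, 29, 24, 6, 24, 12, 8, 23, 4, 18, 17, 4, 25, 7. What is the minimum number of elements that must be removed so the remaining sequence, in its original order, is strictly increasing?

Fewest deletions = n − (longest strictly increasing subsequence).
Patience tails:
13 → extends → [13]
13 → already a tail → [13]
1 → replaces 13 → [1]
29 → extends → [1, 29]
24 → replaces 29 → [1, 24]
6 → replaces 24 → [1, 6]
24 → extends → [1, 6, 24]
12 → replaces 24 → [1, 6, 12]
8 → replaces 12 → [1, 6, 8]
23 → extends → [1, 6, 8, 23]
4 → replaces 6 → [1, 4, 8, 23]
18 → replaces 23 → [1, 4, 8, 18]
17 → replaces 18 → [1, 4, 8, 17]
4 → already a tail → [1, 4, 8, 17]
25 → extends → [1, 4, 8, 17, 25]
7 → replaces 8 → [1, 4, 7, 17, 25]
Longest strictly increasing subsequence has length 5, so deletions = 16 − 5 = 11.

11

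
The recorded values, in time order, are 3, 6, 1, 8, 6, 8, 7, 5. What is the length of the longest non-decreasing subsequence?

4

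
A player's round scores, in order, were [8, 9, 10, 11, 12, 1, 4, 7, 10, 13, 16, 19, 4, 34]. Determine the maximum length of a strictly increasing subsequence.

9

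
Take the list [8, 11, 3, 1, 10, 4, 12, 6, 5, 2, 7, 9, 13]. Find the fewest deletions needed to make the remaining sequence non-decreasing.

7

Fewest deletions = n − (longest non-decreasing subsequence).
Patience tails:
8 → extends → [8]
11 → extends → [8, 11]
3 → replaces 8 → [3, 11]
1 → replaces 3 → [1, 11]
10 → replaces 11 → [1, 10]
4 → replaces 10 → [1, 4]
12 → extends → [1, 4, 12]
6 → replaces 12 → [1, 4, 6]
5 → replaces 6 → [1, 4, 5]
2 → replaces 4 → [1, 2, 5]
7 → extends → [1, 2, 5, 7]
9 → extends → [1, 2, 5, 7, 9]
13 → extends → [1, 2, 5, 7, 9, 13]
Longest non-decreasing subsequence has length 6, so deletions = 13 − 6 = 7.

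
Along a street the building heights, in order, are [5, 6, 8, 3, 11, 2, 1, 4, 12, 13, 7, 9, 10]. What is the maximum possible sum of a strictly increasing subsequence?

Let S[i] be the best sum of a strictly increasing subsequence ending at i:
i:      1  2  3  4  5  6  7  8  9 10 11 12 13
a[i]:   5  6  8  3 11  2  1  4 12 13  7  9 10
S:      5 11 19  3 30  2  1  7 42 55 18 28 38
Maximum is 55 (e.g. 5 + 6 + 8 + 11 + 12 + 13).

55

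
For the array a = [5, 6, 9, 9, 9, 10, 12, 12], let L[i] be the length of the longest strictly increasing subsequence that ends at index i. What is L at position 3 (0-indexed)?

dp[i] = 1 + max{dp[j] : j<i, a[j]<a[i]} (or 1 if no such j):
i:      0  1  2  3  4  5  6  7
a[i]:   5  6  9  9  9 10 12 12
dp:     1  2  3  3  3  4  5  5
At index 3 the value is 3.

3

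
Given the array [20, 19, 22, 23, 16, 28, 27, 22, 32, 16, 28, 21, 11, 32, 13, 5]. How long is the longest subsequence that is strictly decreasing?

6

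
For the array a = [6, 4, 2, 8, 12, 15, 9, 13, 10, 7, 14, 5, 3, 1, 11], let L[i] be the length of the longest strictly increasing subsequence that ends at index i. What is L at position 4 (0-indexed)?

dp[i] = 1 + max{dp[j] : j<i, a[j]<a[i]} (or 1 if no such j):
i:      0  1  2  3  4  5  6  7  8  9 10 11 12 13 14
a[i]:   6  4  2  8 12 15  9 13 10  7 14  5  3  1 11
dp:     1  1  1  2  3  4  3  4  4  2  5  2  2  1  5
At index 4 the value is 3.

3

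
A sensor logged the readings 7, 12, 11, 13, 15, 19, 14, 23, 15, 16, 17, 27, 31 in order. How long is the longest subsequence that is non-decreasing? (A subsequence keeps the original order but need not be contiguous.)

9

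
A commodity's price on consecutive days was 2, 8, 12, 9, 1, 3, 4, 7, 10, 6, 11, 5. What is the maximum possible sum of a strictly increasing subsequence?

Let S[i] be the best sum of a strictly increasing subsequence ending at i:
i:      1  2  3  4  5  6  7  8  9 10 11 12
a[i]:   2  8 12  9  1  3  4  7 10  6 11  5
S:      2 10 22 19  1  5  9 16 29 15 40 14
Maximum is 40 (e.g. 2 + 8 + 9 + 10 + 11).

40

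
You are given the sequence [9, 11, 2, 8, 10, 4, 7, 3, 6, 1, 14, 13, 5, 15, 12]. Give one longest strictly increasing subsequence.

Patience tails give the LIS length; then backtrack through the dp parents:
9 → extends → [9]
11 → extends → [9, 11]
2 → replaces 9 → [2, 11]
8 → replaces 11 → [2, 8]
10 → extends → [2, 8, 10]
4 → replaces 8 → [2, 4, 10]
7 → replaces 10 → [2, 4, 7]
3 → replaces 4 → [2, 3, 7]
6 → replaces 7 → [2, 3, 6]
1 → replaces 2 → [1, 3, 6]
14 → extends → [1, 3, 6, 14]
13 → replaces 14 → [1, 3, 6, 13]
5 → replaces 6 → [1, 3, 5, 13]
15 → extends → [1, 3, 5, 13, 15]
12 → replaces 13 → [1, 3, 5, 12, 15]
Length 5; one witness is 2, 8, 10, 14, 15.

2, 8, 10, 14, 15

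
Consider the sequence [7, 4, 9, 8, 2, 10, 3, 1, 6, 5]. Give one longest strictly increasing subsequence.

Patience tails give the LIS length; then backtrack through the dp parents:
7 → extends → [7]
4 → replaces 7 → [4]
9 → extends → [4, 9]
8 → replaces 9 → [4, 8]
2 → replaces 4 → [2, 8]
10 → extends → [2, 8, 10]
3 → replaces 8 → [2, 3, 10]
1 → replaces 2 → [1, 3, 10]
6 → replaces 10 → [1, 3, 6]
5 → replaces 6 → [1, 3, 5]
Length 3; one witness is 7, 9, 10.

7, 9, 10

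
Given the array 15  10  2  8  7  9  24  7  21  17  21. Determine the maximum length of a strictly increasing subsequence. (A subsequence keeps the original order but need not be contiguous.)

5

Track the smallest tail for each achievable length (strict):
15 → extends → [15]
10 → replaces 15 → [10]
2 → replaces 10 → [2]
8 → extends → [2, 8]
7 → replaces 8 → [2, 7]
9 → extends → [2, 7, 9]
24 → extends → [2, 7, 9, 24]
7 → already a tail → [2, 7, 9, 24]
21 → replaces 24 → [2, 7, 9, 21]
17 → replaces 21 → [2, 7, 9, 17]
21 → extends → [2, 7, 9, 17, 21]
Five tails, so the longest strictly increasing subsequence has length 5 (e.g. 2, 8, 9, 17, 21).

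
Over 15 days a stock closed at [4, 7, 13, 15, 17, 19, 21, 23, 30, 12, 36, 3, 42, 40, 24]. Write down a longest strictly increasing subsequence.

Patience tails give the LIS length; then backtrack through the dp parents:
4 → extends → [4]
7 → extends → [4, 7]
13 → extends → [4, 7, 13]
15 → extends → [4, 7, 13, 15]
17 → extends → [4, 7, 13, 15, 17]
19 → extends → [4, 7, 13, 15, 17, 19]
21 → extends → [4, 7, 13, 15, 17, 19, 21]
23 → extends → [4, 7, 13, 15, 17, 19, 21, 23]
30 → extends → [4, 7, 13, 15, 17, 19, 21, 23, 30]
12 → replaces 13 → [4, 7, 12, 15, 17, 19, 21, 23, 30]
36 → extends → [4, 7, 12, 15, 17, 19, 21, 23, 30, 36]
3 → replaces 4 → [3, 7, 12, 15, 17, 19, 21, 23, 30, 36]
42 → extends → [3, 7, 12, 15, 17, 19, 21, 23, 30, 36, 42]
40 → replaces 42 → [3, 7, 12, 15, 17, 19, 21, 23, 30, 36, 40]
24 → replaces 30 → [3, 7, 12, 15, 17, 19, 21, 23, 24, 36, 40]
Length 11; one witness is 4, 7, 13, 15, 17, 19, 21, 23, 30, 36, 42.

4, 7, 13, 15, 17, 19, 21, 23, 30, 36, 42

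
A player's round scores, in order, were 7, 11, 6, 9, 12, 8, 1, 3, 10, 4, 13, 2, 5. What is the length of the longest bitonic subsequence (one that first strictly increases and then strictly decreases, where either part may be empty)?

inc[i] = longest strictly increasing subsequence ending at i; dec[i] = longest strictly decreasing subsequence starting at i:
i:      1  2  3  4  5  6  7  8  9 10 11 12 13
a[i]:   7 11  6  9 12  8  1  3 10  4 13  2  5
inc:    1  2  1  2  3  2  1  2  3  3  4  2  4
dec:    4  5  3  4  4  3  1  2  3  2  2  1  1
Best peak at i=2 (value 11): inc=2, dec=5, length 2+5−1 = 6.

6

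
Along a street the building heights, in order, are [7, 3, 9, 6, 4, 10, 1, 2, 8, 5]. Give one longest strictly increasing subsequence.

Patience tails give the LIS length; then backtrack through the dp parents:
7 → extends → [7]
3 → replaces 7 → [3]
9 → extends → [3, 9]
6 → replaces 9 → [3, 6]
4 → replaces 6 → [3, 4]
10 → extends → [3, 4, 10]
1 → replaces 3 → [1, 4, 10]
2 → replaces 4 → [1, 2, 10]
8 → replaces 10 → [1, 2, 8]
5 → replaces 8 → [1, 2, 5]
Length 3; one witness is 7, 9, 10.

7, 9, 10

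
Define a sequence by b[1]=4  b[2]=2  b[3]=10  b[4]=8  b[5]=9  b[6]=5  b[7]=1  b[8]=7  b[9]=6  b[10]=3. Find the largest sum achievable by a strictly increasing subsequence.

Let S[i] be the best sum of a strictly increasing subsequence ending at i:
i:      1  2  3  4  5  6  7  8  9 10
b[i]:   4  2 10  8  9  5  1  7  6  3
S:      4  2 14 12 21  9  1 16 15  5
Maximum is 21 (e.g. 4 + 8 + 9).

21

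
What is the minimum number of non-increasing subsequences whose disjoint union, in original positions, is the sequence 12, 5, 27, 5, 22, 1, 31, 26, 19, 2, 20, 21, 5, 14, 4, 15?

5

Place each on the leftmost legal pile:
12 → new pile 1 (tops now [12])
5 → pile 1 (tops now [5])
27 → new pile 2 (tops now [5, 27])
5 → pile 1 (tops now [5, 27])
22 → pile 2 (tops now [5, 22])
1 → pile 1 (tops now [1, 22])
31 → new pile 3 (tops now [1, 22, 31])
26 → pile 3 (tops now [1, 22, 26])
19 → pile 2 (tops now [1, 19, 26])
2 → pile 2 (tops now [1, 2, 26])
20 → pile 3 (tops now [1, 2, 20])
21 → new pile 4 (tops now [1, 2, 20, 21])
5 → pile 3 (tops now [1, 2, 5, 21])
14 → pile 4 (tops now [1, 2, 5, 14])
4 → pile 3 (tops now [1, 2, 4, 14])
15 → new pile 5 (tops now [1, 2, 4, 14, 15])
Five piles.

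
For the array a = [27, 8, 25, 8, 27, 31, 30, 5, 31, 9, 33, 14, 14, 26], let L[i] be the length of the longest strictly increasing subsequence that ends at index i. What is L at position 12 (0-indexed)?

3

dp[i] = 1 + max{dp[j] : j<i, a[j]<a[i]} (or 1 if no such j):
i:      0  1  2  3  4  5  6  7  8  9 10 11 12 13
a[i]:  27  8 25  8 27 31 30  5 31  9 33 14 14 26
dp:     1  1  2  1  3  4  4  1  5  2  6  3  3  4
At index 12 the value is 3.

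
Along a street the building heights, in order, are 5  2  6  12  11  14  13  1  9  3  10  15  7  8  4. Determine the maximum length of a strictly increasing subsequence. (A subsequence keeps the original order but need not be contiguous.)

Track the smallest tail for each achievable length (strict):
5 → extends → [5]
2 → replaces 5 → [2]
6 → extends → [2, 6]
12 → extends → [2, 6, 12]
11 → replaces 12 → [2, 6, 11]
14 → extends → [2, 6, 11, 14]
13 → replaces 14 → [2, 6, 11, 13]
1 → replaces 2 → [1, 6, 11, 13]
9 → replaces 11 → [1, 6, 9, 13]
3 → replaces 6 → [1, 3, 9, 13]
10 → replaces 13 → [1, 3, 9, 10]
15 → extends → [1, 3, 9, 10, 15]
7 → replaces 9 → [1, 3, 7, 10, 15]
8 → replaces 10 → [1, 3, 7, 8, 15]
4 → replaces 7 → [1, 3, 4, 8, 15]
Five tails, so the longest strictly increasing subsequence has length 5 (e.g. 5, 6, 12, 14, 15).

5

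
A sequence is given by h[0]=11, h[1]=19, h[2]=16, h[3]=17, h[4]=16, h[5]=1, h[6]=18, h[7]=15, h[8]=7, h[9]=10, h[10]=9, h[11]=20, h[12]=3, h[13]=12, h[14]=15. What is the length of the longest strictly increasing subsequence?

5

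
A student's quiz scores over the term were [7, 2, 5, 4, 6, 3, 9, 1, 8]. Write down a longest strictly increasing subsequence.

2, 5, 6, 9

Patience tails give the LIS length; then backtrack through the dp parents:
7 → extends → [7]
2 → replaces 7 → [2]
5 → extends → [2, 5]
4 → replaces 5 → [2, 4]
6 → extends → [2, 4, 6]
3 → replaces 4 → [2, 3, 6]
9 → extends → [2, 3, 6, 9]
1 → replaces 2 → [1, 3, 6, 9]
8 → replaces 9 → [1, 3, 6, 8]
Length 4; one witness is 2, 5, 6, 9.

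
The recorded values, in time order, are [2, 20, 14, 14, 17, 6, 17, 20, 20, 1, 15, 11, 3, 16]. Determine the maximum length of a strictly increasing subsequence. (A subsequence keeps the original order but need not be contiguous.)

4

Track the smallest tail for each achievable length (strict):
2 → extends → [2]
20 → extends → [2, 20]
14 → replaces 20 → [2, 14]
14 → already a tail → [2, 14]
17 → extends → [2, 14, 17]
6 → replaces 14 → [2, 6, 17]
17 → already a tail → [2, 6, 17]
20 → extends → [2, 6, 17, 20]
20 → already a tail → [2, 6, 17, 20]
1 → replaces 2 → [1, 6, 17, 20]
15 → replaces 17 → [1, 6, 15, 20]
11 → replaces 15 → [1, 6, 11, 20]
3 → replaces 6 → [1, 3, 11, 20]
16 → replaces 20 → [1, 3, 11, 16]
Four tails, so the longest strictly increasing subsequence has length 4 (e.g. 2, 14, 17, 20).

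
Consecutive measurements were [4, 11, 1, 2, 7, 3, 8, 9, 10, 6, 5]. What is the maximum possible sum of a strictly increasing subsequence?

Let S[i] be the best sum of a strictly increasing subsequence ending at i:
i:      1  2  3  4  5  6  7  8  9 10 11
a[i]:   4 11  1  2  7  3  8  9 10  6  5
S:      4 15  1  3 11  6 19 28 38 12 11
Maximum is 38 (e.g. 4 + 7 + 8 + 9 + 10).

38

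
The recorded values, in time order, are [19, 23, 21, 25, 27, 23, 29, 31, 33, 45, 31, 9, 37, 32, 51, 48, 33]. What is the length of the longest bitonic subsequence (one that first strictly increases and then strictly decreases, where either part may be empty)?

11

inc[i] = longest strictly increasing subsequence ending at i; dec[i] = longest strictly decreasing subsequence starting at i:
i:      1  2  3  4  5  6  7  8  9 10 11 12 13 14 15 16 17
a[i]:  19 23 21 25 27 23 29 31 33 45 31  9 37 32 51 48 33
inc:    1  2  2  3  4  3  5  6  7  8  6  1  8  7  9  9  8
dec:    2  3  2  3  3  2  2  2  3  3  2  1  2  1  3  2  1
Best peak at i=15 (value 51): inc=9, dec=3, length 9+3−1 = 11.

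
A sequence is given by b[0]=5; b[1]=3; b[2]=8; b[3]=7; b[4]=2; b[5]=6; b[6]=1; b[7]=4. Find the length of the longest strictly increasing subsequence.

2

Let dp[i] be the length of the longest such subsequence ending at index i:
i:     0 1 2 3 4 5 6 7
b[i]:  5 3 8 7 2 6 1 4
dp:    1 1 2 2 1 2 1 2
Maximum dp value is 2.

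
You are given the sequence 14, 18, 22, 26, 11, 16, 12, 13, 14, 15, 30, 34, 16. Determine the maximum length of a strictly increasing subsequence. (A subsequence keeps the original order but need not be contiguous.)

7

Track the smallest tail for each achievable length (strict):
14 → extends → [14]
18 → extends → [14, 18]
22 → extends → [14, 18, 22]
26 → extends → [14, 18, 22, 26]
11 → replaces 14 → [11, 18, 22, 26]
16 → replaces 18 → [11, 16, 22, 26]
12 → replaces 16 → [11, 12, 22, 26]
13 → replaces 22 → [11, 12, 13, 26]
14 → replaces 26 → [11, 12, 13, 14]
15 → extends → [11, 12, 13, 14, 15]
30 → extends → [11, 12, 13, 14, 15, 30]
34 → extends → [11, 12, 13, 14, 15, 30, 34]
16 → replaces 30 → [11, 12, 13, 14, 15, 16, 34]
Seven tails, so the longest strictly increasing subsequence has length 7 (e.g. 11, 12, 13, 14, 15, 30, 34).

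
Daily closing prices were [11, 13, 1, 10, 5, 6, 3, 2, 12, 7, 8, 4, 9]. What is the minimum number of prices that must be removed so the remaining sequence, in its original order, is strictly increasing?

7

Fewest deletions = n − (longest strictly increasing subsequence).
i:      1  2  3  4  5  6  7  8  9 10 11 12 13
a[i]:  11 13  1 10  5  6  3  2 12  7  8  4  9
dp:     1  2  1  2  2  3  2  2  4  4  5  3  6
max dp = 6, so deletions = 13 − 6 = 7.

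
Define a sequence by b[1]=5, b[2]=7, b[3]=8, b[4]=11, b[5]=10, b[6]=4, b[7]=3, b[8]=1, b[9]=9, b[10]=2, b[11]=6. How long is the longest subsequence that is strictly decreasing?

5

Negate each value so 'decreasing' becomes 'increasing', then run patience tails on the negated sequence:
-5 → extends → [-5]
-7 → replaces -5 → [-7]
-8 → replaces -7 → [-8]
-11 → replaces -8 → [-11]
-10 → extends → [-11, -10]
-4 → extends → [-11, -10, -4]
-3 → extends → [-11, -10, -4, -3]
-1 → extends → [-11, -10, -4, -3, -1]
-9 → replaces -4 → [-11, -10, -9, -3, -1]
-2 → replaces -1 → [-11, -10, -9, -3, -2]
-6 → replaces -3 → [-11, -10, -9, -6, -2]
Five tails, so the longest strictly decreasing subsequence of the original has length 5.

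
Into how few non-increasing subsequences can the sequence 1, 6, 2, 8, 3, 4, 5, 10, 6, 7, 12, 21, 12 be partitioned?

The minimum number of non-increasing subsequences covering a sequence equals the length of its longest strictly increasing subsequence.
LIS length is 9 (e.g. 1, 2, 3, 4, 5, 6, 7, 12, 21), so 9 piles are needed.

9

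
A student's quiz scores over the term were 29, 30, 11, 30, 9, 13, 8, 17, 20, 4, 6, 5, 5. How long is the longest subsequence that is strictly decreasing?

6

Let dp[i] be the longest strictly decreasing subsequence ending at i:
i:      1  2  3  4  5  6  7  8  9 10 11 12 13
a[i]:  29 30 11 30  9 13  8 17 20  4  6  5  5
dp:     1  1  2  1  3  2  4  2  2  5  5  6  6
Maximum is 6.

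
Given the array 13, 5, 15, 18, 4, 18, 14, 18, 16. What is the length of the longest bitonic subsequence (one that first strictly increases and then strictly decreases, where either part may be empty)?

4

inc[i] = longest strictly increasing subsequence ending at i; dec[i] = longest strictly decreasing subsequence starting at i:
i:      1  2  3  4  5  6  7  8  9
a[i]:  13  5 15 18  4 18 14 18 16
inc:    1  1  2  3  1  3  2  3  3
dec:    3  2  2  2  1  2  1  2  1
Best peak at i=4 (value 18): inc=3, dec=2, length 3+2−1 = 4.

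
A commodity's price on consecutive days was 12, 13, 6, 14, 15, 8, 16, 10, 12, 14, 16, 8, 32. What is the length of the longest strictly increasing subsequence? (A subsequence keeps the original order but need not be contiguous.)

Let dp[i] be the length of the longest such subsequence ending at index i:
i:      1  2  3  4  5  6  7  8  9 10 11 12 13
a[i]:  12 13  6 14 15  8 16 10 12 14 16  8 32
dp:     1  2  1  3  4  2  5  3  4  5  6  2  7
Maximum dp value is 7.

7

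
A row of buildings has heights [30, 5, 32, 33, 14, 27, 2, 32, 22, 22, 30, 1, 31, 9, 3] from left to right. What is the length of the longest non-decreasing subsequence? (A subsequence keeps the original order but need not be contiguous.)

Track the smallest tail for each achievable length (allowing ties):
30 → extends → [30]
5 → replaces 30 → [5]
32 → extends → [5, 32]
33 → extends → [5, 32, 33]
14 → replaces 32 → [5, 14, 33]
27 → replaces 33 → [5, 14, 27]
2 → replaces 5 → [2, 14, 27]
32 → extends → [2, 14, 27, 32]
22 → replaces 27 → [2, 14, 22, 32]
22 → replaces 32 → [2, 14, 22, 22]
30 → extends → [2, 14, 22, 22, 30]
1 → replaces 2 → [1, 14, 22, 22, 30]
31 → extends → [1, 14, 22, 22, 30, 31]
9 → replaces 14 → [1, 9, 22, 22, 30, 31]
3 → replaces 9 → [1, 3, 22, 22, 30, 31]
Six tails, so the longest non-decreasing subsequence has length 6 (e.g. 5, 14, 22, 22, 30, 31).

6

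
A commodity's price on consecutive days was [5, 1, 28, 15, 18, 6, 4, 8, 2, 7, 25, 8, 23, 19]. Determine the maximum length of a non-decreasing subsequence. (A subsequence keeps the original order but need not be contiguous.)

Track the smallest tail for each achievable length (allowing ties):
5 → extends → [5]
1 → replaces 5 → [1]
28 → extends → [1, 28]
15 → replaces 28 → [1, 15]
18 → extends → [1, 15, 18]
6 → replaces 15 → [1, 6, 18]
4 → replaces 6 → [1, 4, 18]
8 → replaces 18 → [1, 4, 8]
2 → replaces 4 → [1, 2, 8]
7 → replaces 8 → [1, 2, 7]
25 → extends → [1, 2, 7, 25]
8 → replaces 25 → [1, 2, 7, 8]
23 → extends → [1, 2, 7, 8, 23]
19 → replaces 23 → [1, 2, 7, 8, 19]
Five tails, so the longest non-decreasing subsequence has length 5 (e.g. 5, 6, 8, 8, 23).

5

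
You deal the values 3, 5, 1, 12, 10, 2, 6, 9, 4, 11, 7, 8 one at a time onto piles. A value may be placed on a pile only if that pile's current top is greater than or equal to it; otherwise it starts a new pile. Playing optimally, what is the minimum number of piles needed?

Place each on the leftmost legal pile:
3 → new pile 1 (tops now [3])
5 → new pile 2 (tops now [3, 5])
1 → pile 1 (tops now [1, 5])
12 → new pile 3 (tops now [1, 5, 12])
10 → pile 3 (tops now [1, 5, 10])
2 → pile 2 (tops now [1, 2, 10])
6 → pile 3 (tops now [1, 2, 6])
9 → new pile 4 (tops now [1, 2, 6, 9])
4 → pile 3 (tops now [1, 2, 4, 9])
11 → new pile 5 (tops now [1, 2, 4, 9, 11])
7 → pile 4 (tops now [1, 2, 4, 7, 11])
8 → pile 5 (tops now [1, 2, 4, 7, 8])
Five piles.

5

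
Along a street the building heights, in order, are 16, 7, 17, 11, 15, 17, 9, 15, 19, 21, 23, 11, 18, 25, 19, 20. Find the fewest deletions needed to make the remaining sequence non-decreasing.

8

Fewest deletions = n − (longest non-decreasing subsequence).
Patience tails:
16 → extends → [16]
7 → replaces 16 → [7]
17 → extends → [7, 17]
11 → replaces 17 → [7, 11]
15 → extends → [7, 11, 15]
17 → extends → [7, 11, 15, 17]
9 → replaces 11 → [7, 9, 15, 17]
15 → replaces 17 → [7, 9, 15, 15]
19 → extends → [7, 9, 15, 15, 19]
21 → extends → [7, 9, 15, 15, 19, 21]
23 → extends → [7, 9, 15, 15, 19, 21, 23]
11 → replaces 15 → [7, 9, 11, 15, 19, 21, 23]
18 → replaces 19 → [7, 9, 11, 15, 18, 21, 23]
25 → extends → [7, 9, 11, 15, 18, 21, 23, 25]
19 → replaces 21 → [7, 9, 11, 15, 18, 19, 23, 25]
20 → replaces 23 → [7, 9, 11, 15, 18, 19, 20, 25]
Longest non-decreasing subsequence has length 8, so deletions = 16 − 8 = 8.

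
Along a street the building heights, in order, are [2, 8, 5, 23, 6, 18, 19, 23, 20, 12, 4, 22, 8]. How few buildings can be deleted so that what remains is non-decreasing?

6

Fewest deletions = n − (longest non-decreasing subsequence).
i:      1  2  3  4  5  6  7  8  9 10 11 12 13
a[i]:   2  8  5 23  6 18 19 23 20 12  4 22  8
dp:     1  2  2  3  3  4  5  6  6  4  2  7  4
max dp = 7, so deletions = 13 − 7 = 6.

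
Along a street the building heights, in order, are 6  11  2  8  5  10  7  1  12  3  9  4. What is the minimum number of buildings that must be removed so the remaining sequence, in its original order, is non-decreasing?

Fewest deletions = n − (longest non-decreasing subsequence).
Patience tails:
6 → extends → [6]
11 → extends → [6, 11]
2 → replaces 6 → [2, 11]
8 → replaces 11 → [2, 8]
5 → replaces 8 → [2, 5]
10 → extends → [2, 5, 10]
7 → replaces 10 → [2, 5, 7]
1 → replaces 2 → [1, 5, 7]
12 → extends → [1, 5, 7, 12]
3 → replaces 5 → [1, 3, 7, 12]
9 → replaces 12 → [1, 3, 7, 9]
4 → replaces 7 → [1, 3, 4, 9]
Longest non-decreasing subsequence has length 4, so deletions = 12 − 4 = 8.

8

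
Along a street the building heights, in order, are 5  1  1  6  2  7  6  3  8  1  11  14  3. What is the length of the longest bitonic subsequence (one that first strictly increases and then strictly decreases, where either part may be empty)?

7

inc[i] = longest strictly increasing subsequence ending at i; dec[i] = longest strictly decreasing subsequence starting at i:
i:      1  2  3  4  5  6  7  8  9 10 11 12 13
a[i]:   5  1  1  6  2  7  6  3  8  1 11 14  3
inc:    1  1  1  2  2  3  3  3  4  1  5  6  3
dec:    3  1  1  3  2  4  3  2  2  1  2  2  1
Best peak at i=12 (value 14): inc=6, dec=2, length 6+2−1 = 7.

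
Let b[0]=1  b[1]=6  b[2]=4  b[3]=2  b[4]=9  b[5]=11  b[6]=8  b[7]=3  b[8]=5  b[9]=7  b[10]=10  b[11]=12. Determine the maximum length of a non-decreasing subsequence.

Let dp[i] be the length of the longest such subsequence ending at index i:
i:      0  1  2  3  4  5  6  7  8  9 10 11
b[i]:   1  6  4  2  9 11  8  3  5  7 10 12
dp:     1  2  2  2  3  4  3  3  4  5  6  7
Maximum dp value is 7.

7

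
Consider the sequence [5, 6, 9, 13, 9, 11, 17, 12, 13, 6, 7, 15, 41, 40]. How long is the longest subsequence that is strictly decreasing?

3

Negate each value so 'decreasing' becomes 'increasing', then run patience tails on the negated sequence:
-5 → extends → [-5]
-6 → replaces -5 → [-6]
-9 → replaces -6 → [-9]
-13 → replaces -9 → [-13]
-9 → extends → [-13, -9]
-11 → replaces -9 → [-13, -11]
-17 → replaces -13 → [-17, -11]
-12 → replaces -11 → [-17, -12]
-13 → replaces -12 → [-17, -13]
-6 → extends → [-17, -13, -6]
-7 → replaces -6 → [-17, -13, -7]
-15 → replaces -13 → [-17, -15, -7]
-41 → replaces -17 → [-41, -15, -7]
-40 → replaces -15 → [-41, -40, -7]
Three tails, so the longest strictly decreasing subsequence of the original has length 3.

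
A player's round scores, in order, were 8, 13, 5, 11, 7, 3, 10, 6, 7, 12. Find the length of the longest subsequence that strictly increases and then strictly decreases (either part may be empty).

inc[i] = longest strictly increasing subsequence ending at i; dec[i] = longest strictly decreasing subsequence starting at i:
i:      1  2  3  4  5  6  7  8  9 10
a[i]:   8 13  5 11  7  3 10  6  7 12
inc:    1  2  1  2  2  1  3  2  3  4
dec:    3  4  2  3  2  1  2  1  1  1
Best peak at i=2 (value 13): inc=2, dec=4, length 2+4−1 = 5.

5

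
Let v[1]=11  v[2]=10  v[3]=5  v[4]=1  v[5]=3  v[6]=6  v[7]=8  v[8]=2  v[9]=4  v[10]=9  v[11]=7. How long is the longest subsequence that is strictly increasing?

Track the smallest tail for each achievable length (strict):
11 → extends → [11]
10 → replaces 11 → [10]
5 → replaces 10 → [5]
1 → replaces 5 → [1]
3 → extends → [1, 3]
6 → extends → [1, 3, 6]
8 → extends → [1, 3, 6, 8]
2 → replaces 3 → [1, 2, 6, 8]
4 → replaces 6 → [1, 2, 4, 8]
9 → extends → [1, 2, 4, 8, 9]
7 → replaces 8 → [1, 2, 4, 7, 9]
Five tails, so the longest strictly increasing subsequence has length 5 (e.g. 1, 3, 6, 8, 9).

5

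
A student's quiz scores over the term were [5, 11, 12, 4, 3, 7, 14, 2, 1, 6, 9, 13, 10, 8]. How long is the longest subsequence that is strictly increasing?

Let dp[i] be the length of the longest such subsequence ending at index i:
i:      1  2  3  4  5  6  7  8  9 10 11 12 13 14
a[i]:   5 11 12  4  3  7 14  2  1  6  9 13 10  8
dp:     1  2  3  1  1  2  4  1  1  2  3  4  4  3
Maximum dp value is 4.

4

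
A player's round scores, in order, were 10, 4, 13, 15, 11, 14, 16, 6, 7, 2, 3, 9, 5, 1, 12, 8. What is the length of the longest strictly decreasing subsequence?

Negate each value so 'decreasing' becomes 'increasing', then run patience tails on the negated sequence:
-10 → extends → [-10]
-4 → extends → [-10, -4]
-13 → replaces -10 → [-13, -4]
-15 → replaces -13 → [-15, -4]
-11 → replaces -4 → [-15, -11]
-14 → replaces -11 → [-15, -14]
-16 → replaces -15 → [-16, -14]
-6 → extends → [-16, -14, -6]
-7 → replaces -6 → [-16, -14, -7]
-2 → extends → [-16, -14, -7, -2]
-3 → replaces -2 → [-16, -14, -7, -3]
-9 → replaces -7 → [-16, -14, -9, -3]
-5 → replaces -3 → [-16, -14, -9, -5]
-1 → extends → [-16, -14, -9, -5, -1]
-12 → replaces -9 → [-16, -14, -12, -5, -1]
-8 → replaces -5 → [-16, -14, -12, -8, -1]
Five tails, so the longest strictly decreasing subsequence of the original has length 5.

5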